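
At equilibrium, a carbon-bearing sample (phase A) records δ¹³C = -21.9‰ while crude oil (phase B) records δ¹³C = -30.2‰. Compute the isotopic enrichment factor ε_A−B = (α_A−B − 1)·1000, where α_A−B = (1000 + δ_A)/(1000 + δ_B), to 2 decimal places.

8.56‰

α_A−B = (1000 + -21.9) / (1000 + -30.2) = 978.1 / 969.8 = 1.008558
ε_A−B = (1.008558 − 1) × 1000 = 8.558‰
(The approximation ε ≈ δ_A − δ_B would give 8.3‰.)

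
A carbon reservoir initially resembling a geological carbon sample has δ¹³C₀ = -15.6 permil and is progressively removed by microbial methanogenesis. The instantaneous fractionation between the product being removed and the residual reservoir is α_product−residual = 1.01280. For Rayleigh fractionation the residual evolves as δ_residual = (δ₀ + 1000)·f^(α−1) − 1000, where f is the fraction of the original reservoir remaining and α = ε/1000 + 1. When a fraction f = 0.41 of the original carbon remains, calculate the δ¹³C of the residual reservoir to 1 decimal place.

Rayleigh residual: δ_res = (δ₀ + 1000)·f^(α−1) − 1000
α − 1 = 0.01280
f^(α−1) = 0.41^(0.01280) = 0.988652
δ_res = (-15.6 + 1000) × 0.988652 − 1000 = 973.229 − 1000 = -26.77 permil

-26.8 permil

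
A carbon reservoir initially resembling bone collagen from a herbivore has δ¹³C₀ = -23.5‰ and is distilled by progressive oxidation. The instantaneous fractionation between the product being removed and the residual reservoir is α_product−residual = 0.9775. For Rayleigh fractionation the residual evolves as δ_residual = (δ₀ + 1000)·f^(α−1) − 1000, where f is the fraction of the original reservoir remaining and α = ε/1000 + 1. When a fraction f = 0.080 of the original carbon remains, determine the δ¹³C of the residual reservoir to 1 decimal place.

33.6‰

Rayleigh residual: δ_res = (δ₀ + 1000)·f^(α−1) − 1000
α − 1 = -0.02250
f^(α−1) = 0.080^(-0.02250) = 1.058475
δ_res = (-23.5 + 1000) × 1.058475 − 1000 = 1033.601 − 1000 = 33.60‰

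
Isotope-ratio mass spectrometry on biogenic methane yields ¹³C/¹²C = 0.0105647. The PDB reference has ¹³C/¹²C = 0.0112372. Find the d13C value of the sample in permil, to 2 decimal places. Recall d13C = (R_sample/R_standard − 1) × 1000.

-59.85 permil

d13C = (R_sample / R_standard − 1) × 1000
R_sample / R_standard = 0.0105647 / 0.0112372 = 0.940154
d13C = (0.940154 − 1) × 1000 = -59.846 permil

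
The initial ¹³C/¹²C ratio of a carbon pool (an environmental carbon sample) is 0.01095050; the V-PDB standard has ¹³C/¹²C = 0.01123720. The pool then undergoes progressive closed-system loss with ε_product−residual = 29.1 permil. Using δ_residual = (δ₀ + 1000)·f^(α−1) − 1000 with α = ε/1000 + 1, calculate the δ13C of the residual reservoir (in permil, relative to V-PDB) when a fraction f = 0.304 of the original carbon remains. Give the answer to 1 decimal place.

-58.7 permil

δ₀ = (0.01095050/0.01123720 − 1)×1000 = (0.974487 − 1)×1000 = -25.513 permil
α − 1 = ε/1000 = 0.0291
f^(α−1) = 0.304^(0.0291) = 0.965943
δ_res = (-25.513 + 1000) × 0.965943 − 1000 = 941.299 − 1000 = -58.70 permil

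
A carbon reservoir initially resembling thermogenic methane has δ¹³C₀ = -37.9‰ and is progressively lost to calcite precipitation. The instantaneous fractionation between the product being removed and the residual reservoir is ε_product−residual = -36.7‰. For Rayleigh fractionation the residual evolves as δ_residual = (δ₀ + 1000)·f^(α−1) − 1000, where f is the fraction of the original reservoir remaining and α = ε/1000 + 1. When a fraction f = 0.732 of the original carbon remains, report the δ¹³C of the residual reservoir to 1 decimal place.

Rayleigh residual: δ_res = (δ₀ + 1000)·f^(α−1) − 1000
α = ε/1000 + 1 = 0.96330, so α − 1 = -0.03670
f^(α−1) = 0.732^(-0.03670) = 1.011515
δ_res = (-37.9 + 1000) × 1.011515 − 1000 = 973.179 − 1000 = -26.82‰

-26.8‰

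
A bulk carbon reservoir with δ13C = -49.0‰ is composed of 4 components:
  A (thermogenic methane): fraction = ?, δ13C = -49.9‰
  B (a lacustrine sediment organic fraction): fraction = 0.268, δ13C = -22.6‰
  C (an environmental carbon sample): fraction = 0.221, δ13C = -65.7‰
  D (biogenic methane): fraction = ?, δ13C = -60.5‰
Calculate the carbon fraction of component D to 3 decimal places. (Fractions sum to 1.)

0.276

Let f_D and f_A be the unknown fractions; fractions sum to 1 so f_D + f_A = 0.511.
Mass balance: Σ fᵢ·δᵢ = δ_bulk ⇒ f_D·(-60.5) + f_A·(-49.9) = -49.0 − (-20.577) = -28.423
Substitute f_A = 0.511 − f_D:
f_D·(-60.5 − -49.9) = -28.423 − 0.511×(-49.9) = -2.925
f_D = -2.925 / -10.6 = 0.2759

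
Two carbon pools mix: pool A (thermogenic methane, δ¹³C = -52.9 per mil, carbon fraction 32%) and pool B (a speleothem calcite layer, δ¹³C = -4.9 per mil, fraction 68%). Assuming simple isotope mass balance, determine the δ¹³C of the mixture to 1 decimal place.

-20.3 per mil

δ_mix = f_A·δ_A + f_B·δ_B
δ_mix = 0.32 × (-52.9) + 0.68 × (-4.9)
δ_mix = -16.93 + -3.33 = -20.26 per mil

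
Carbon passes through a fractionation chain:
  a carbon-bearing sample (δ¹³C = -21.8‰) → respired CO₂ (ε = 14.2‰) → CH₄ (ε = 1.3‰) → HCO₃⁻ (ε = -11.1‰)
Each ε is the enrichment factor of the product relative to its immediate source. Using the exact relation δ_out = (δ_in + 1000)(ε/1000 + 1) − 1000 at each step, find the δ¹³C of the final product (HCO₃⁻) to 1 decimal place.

-17.6‰

step 1: δ = (-21.80 + 1000)·(14.2/1000 + 1) − 1000 = -7.91‰
step 2: δ = (-7.91 + 1000)·(1.3/1000 + 1) − 1000 = -6.62‰
step 3: δ = (-6.62 + 1000)·(-11.1/1000 + 1) − 1000 = -17.65‰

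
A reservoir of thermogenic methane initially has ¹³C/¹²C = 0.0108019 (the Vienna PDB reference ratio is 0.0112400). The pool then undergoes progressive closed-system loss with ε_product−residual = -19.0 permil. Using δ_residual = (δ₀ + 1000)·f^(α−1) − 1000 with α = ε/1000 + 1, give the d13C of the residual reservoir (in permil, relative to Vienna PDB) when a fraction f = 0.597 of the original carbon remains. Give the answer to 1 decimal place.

-29.5 permil

δ₀ = (0.0108019/0.0112400 − 1)×1000 = (0.961023 − 1)×1000 = -38.977 permil
α − 1 = ε/1000 = -0.0190
f^(α−1) = 0.597^(-0.0190) = 1.009849
δ_res = (-38.977 + 1000) × 1.009849 − 1000 = 970.488 − 1000 = -29.51 permil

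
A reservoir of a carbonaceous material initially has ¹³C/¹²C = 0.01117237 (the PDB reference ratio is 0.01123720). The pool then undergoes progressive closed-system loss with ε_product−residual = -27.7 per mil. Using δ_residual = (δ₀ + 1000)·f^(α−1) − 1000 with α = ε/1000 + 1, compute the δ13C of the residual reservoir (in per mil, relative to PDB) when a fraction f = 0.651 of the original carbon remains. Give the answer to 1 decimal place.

6.1 per mil

δ₀ = (0.01117237/0.01123720 − 1)×1000 = (0.994231 − 1)×1000 = -5.769 per mil
α − 1 = ε/1000 = -0.0277
f^(α−1) = 0.651^(-0.0277) = 1.011961
δ_res = (-5.769 + 1000) × 1.011961 − 1000 = 1006.123 − 1000 = 6.12 per mil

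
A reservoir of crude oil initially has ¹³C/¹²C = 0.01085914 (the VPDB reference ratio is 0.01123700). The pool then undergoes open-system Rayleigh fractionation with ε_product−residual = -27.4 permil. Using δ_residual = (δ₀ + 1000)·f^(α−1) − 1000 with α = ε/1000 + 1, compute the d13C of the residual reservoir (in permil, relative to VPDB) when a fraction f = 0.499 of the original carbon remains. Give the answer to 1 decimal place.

δ₀ = (0.01085914/0.01123700 − 1)×1000 = (0.966374 − 1)×1000 = -33.626 permil
α − 1 = ε/1000 = -0.0274
f^(α−1) = 0.499^(-0.0274) = 1.019230
δ_res = (-33.626 + 1000) × 1.019230 − 1000 = 984.957 − 1000 = -15.04 permil

-15.0 permil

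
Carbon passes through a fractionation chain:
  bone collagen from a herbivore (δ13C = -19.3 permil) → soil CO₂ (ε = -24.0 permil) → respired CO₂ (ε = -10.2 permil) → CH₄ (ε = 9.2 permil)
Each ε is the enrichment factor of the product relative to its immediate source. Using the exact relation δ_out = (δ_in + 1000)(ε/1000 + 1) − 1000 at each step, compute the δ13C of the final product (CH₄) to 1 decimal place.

step 1: δ = (-19.30 + 1000)·(-24.0/1000 + 1) − 1000 = -42.84 permil
step 2: δ = (-42.84 + 1000)·(-10.2/1000 + 1) − 1000 = -52.60 permil
step 3: δ = (-52.60 + 1000)·(9.2/1000 + 1) − 1000 = -43.88 permil

-43.9 permil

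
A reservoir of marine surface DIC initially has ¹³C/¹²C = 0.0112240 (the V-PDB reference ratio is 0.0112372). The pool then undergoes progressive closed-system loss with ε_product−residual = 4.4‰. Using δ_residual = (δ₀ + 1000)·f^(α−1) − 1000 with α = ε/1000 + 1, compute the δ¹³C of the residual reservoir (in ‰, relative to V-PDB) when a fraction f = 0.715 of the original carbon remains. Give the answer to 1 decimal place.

-2.6‰

δ₀ = (0.0112240/0.0112372 − 1)×1000 = (0.998825 − 1)×1000 = -1.175‰
α − 1 = ε/1000 = 0.0044
f^(α−1) = 0.715^(0.0044) = 0.998525
δ_res = (-1.175 + 1000) × 0.998525 − 1000 = 997.352 − 1000 = -2.65‰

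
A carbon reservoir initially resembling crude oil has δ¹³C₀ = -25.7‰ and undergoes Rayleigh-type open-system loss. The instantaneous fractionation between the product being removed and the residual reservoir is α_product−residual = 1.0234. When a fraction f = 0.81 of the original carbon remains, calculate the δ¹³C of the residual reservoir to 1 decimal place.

Rayleigh residual: δ_res = (δ₀ + 1000)·f^(α−1) − 1000
α − 1 = 0.02340
f^(α−1) = 0.81^(0.02340) = 0.995081
δ_res = (-25.7 + 1000) × 0.995081 − 1000 = 969.508 − 1000 = -30.49‰

-30.5‰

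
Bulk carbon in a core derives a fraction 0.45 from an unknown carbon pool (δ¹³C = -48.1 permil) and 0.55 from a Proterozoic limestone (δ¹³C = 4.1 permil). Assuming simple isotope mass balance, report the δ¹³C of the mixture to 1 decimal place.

-19.4 permil

δ_mix = f_A·δ_A + f_B·δ_B
δ_mix = 0.45 × (-48.1) + 0.55 × (4.1)
δ_mix = -21.64 + 2.25 = -19.39 permil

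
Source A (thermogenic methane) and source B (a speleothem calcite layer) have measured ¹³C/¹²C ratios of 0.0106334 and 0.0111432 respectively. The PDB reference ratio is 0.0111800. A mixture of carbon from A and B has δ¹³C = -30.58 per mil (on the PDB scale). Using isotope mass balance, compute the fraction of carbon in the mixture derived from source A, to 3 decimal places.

δ_A = (0.0106334/0.0111800 − 1)×1000 = (0.951109 − 1)×1000 = -48.891 per mil
δ_B = (0.0111432/0.0111800 − 1)×1000 = (0.996708 − 1)×1000 = -3.292 per mil
f_A = (δ_mix − δ_B)/(δ_A − δ_B) = (-30.58 − (-3.292))/(-48.891 − (-3.292))
f_A = -27.288 / -45.599 = 0.5984

0.598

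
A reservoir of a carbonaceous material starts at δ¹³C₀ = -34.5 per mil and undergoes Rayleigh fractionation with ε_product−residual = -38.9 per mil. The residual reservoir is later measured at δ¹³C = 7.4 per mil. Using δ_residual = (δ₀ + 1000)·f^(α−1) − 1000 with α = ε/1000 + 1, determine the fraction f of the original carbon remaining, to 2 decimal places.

α − 1 = ε/1000 = -0.0389
(δ_res + 1000)/(δ₀ + 1000) = (7.4 + 1000)/(-34.5 + 1000) = 1007.4/965.5 = 1.043397
f = 1.043397^(1/-0.0389) = exp(ln(1.043397)/-0.0389) = exp(0.04248/-0.0389)
f = exp(-1.0921) = 0.3355

0.34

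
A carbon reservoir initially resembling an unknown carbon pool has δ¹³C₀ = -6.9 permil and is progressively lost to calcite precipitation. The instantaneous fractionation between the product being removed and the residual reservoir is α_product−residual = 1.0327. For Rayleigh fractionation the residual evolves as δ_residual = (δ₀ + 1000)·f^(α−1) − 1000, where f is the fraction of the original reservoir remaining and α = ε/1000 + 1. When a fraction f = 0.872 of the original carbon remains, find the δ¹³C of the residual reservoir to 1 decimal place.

-11.3 permil

Rayleigh residual: δ_res = (δ₀ + 1000)·f^(α−1) − 1000
α − 1 = 0.03270
f^(α−1) = 0.872^(0.03270) = 0.995531
δ_res = (-6.9 + 1000) × 0.995531 − 1000 = 988.662 − 1000 = -11.34 permil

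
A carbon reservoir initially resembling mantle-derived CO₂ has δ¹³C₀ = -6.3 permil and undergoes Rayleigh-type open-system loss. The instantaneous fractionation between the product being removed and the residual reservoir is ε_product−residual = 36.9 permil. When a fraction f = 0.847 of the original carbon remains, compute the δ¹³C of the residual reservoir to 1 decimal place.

Rayleigh residual: δ_res = (δ₀ + 1000)·f^(α−1) − 1000
α = ε/1000 + 1 = 1.03690, so α − 1 = 0.03690
f^(α−1) = 0.847^(0.03690) = 0.993891
δ_res = (-6.3 + 1000) × 0.993891 − 1000 = 987.630 − 1000 = -12.37 permil

-12.4 permil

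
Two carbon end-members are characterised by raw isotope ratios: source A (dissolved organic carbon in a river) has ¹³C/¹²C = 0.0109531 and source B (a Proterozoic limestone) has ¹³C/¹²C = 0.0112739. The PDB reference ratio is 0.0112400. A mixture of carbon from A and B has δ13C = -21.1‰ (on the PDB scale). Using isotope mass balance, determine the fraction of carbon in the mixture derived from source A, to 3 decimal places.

δ_A = (0.0109531/0.0112400 − 1)×1000 = (0.974475 − 1)×1000 = -25.525‰
δ_B = (0.0112739/0.0112400 − 1)×1000 = (1.003016 − 1)×1000 = 3.016‰
f_A = (δ_mix − δ_B)/(δ_A − δ_B) = (-21.1 − (3.016))/(-25.525 − (3.016))
f_A = -24.116 / -28.541 = 0.8450

0.845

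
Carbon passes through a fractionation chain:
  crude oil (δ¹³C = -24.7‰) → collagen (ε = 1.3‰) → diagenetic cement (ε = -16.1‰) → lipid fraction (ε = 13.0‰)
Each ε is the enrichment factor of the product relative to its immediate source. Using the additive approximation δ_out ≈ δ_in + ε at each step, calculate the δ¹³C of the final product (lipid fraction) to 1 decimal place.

step 1: δ ≈ -24.7 + (1.3) = -23.4‰
step 2: δ ≈ -23.4 + (-16.1) = -39.5‰
step 3: δ ≈ -39.5 + (13.0) = -26.5‰

-26.5‰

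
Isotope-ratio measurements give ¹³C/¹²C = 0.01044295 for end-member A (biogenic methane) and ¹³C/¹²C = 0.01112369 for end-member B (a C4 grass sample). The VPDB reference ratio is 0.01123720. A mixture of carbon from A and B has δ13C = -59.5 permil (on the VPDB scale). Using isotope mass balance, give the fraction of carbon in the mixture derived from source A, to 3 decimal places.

0.815

δ_A = (0.01044295/0.01123720 − 1)×1000 = (0.929320 − 1)×1000 = -70.680 permil
δ_B = (0.01112369/0.01123720 − 1)×1000 = (0.989899 − 1)×1000 = -10.101 permil
f_A = (δ_mix − δ_B)/(δ_A − δ_B) = (-59.5 − (-10.101))/(-70.680 − (-10.101))
f_A = -49.399 / -60.579 = 0.8154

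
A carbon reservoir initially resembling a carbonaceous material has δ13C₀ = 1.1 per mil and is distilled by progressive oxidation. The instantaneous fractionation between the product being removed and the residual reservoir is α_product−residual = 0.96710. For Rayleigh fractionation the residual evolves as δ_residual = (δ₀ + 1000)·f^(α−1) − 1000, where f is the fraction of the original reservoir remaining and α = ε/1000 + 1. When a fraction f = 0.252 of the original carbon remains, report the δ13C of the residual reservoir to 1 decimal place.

Rayleigh residual: δ_res = (δ₀ + 1000)·f^(α−1) − 1000
α − 1 = -0.03290
f^(α−1) = 0.252^(-0.03290) = 1.046391
δ_res = (1.1 + 1000) × 1.046391 − 1000 = 1047.542 − 1000 = 47.54 per mil

47.5 per mil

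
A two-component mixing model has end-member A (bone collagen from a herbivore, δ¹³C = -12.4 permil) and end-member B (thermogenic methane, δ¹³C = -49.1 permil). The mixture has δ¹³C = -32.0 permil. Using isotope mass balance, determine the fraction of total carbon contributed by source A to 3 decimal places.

δ_mix = f_A·δ_A + (1 − f_A)·δ_B  ⇒  f_A = (δ_mix − δ_B)/(δ_A − δ_B)
f_A = (-32.0 − (-49.1)) / (-12.4 − (-49.1))
f_A = 17.1 / 36.7 = 0.4659

0.466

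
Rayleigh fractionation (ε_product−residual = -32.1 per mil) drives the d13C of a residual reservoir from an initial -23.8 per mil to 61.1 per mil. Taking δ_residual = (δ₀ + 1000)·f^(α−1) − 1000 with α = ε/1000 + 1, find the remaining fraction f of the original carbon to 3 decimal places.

0.074

α − 1 = ε/1000 = -0.0321
(δ_res + 1000)/(δ₀ + 1000) = (61.1 + 1000)/(-23.8 + 1000) = 1061.1/976.2 = 1.086970
f = 1.086970^(1/-0.0321) = exp(ln(1.086970)/-0.0321) = exp(0.08339/-0.0321)
f = exp(-2.5979) = 0.0744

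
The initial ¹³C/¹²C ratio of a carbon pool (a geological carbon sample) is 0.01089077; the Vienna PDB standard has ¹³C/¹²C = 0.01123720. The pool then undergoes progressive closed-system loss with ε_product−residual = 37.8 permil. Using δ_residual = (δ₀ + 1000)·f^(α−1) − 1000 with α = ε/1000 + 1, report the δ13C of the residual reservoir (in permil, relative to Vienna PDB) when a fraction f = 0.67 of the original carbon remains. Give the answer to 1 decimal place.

δ₀ = (0.01089077/0.01123720 − 1)×1000 = (0.969171 − 1)×1000 = -30.829 permil
α − 1 = ε/1000 = 0.0378
f^(α−1) = 0.67^(0.0378) = 0.984976
δ_res = (-30.829 + 1000) × 0.984976 − 1000 = 954.610 − 1000 = -45.39 permil

-45.4 permil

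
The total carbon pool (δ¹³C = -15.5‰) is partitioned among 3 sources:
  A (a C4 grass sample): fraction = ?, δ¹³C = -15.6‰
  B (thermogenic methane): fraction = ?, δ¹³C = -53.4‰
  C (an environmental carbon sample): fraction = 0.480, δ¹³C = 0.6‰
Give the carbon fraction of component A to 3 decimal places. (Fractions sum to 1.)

Let f_A and f_B be the unknown fractions; fractions sum to 1 so f_A + f_B = 0.520.
Mass balance: Σ fᵢ·δᵢ = δ_bulk ⇒ f_A·(-15.6) + f_B·(-53.4) = -15.5 − (0.288) = -15.788
Substitute f_B = 0.520 − f_A:
f_A·(-15.6 − -53.4) = -15.788 − 0.520×(-53.4) = 11.980
f_A = 11.980 / 37.8 = 0.3169

0.317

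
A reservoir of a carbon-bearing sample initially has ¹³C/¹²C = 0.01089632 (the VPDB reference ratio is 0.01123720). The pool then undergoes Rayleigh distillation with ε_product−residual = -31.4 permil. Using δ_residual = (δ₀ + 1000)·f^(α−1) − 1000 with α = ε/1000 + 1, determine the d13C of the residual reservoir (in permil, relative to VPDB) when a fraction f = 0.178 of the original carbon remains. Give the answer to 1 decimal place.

δ₀ = (0.01089632/0.01123720 − 1)×1000 = (0.969665 − 1)×1000 = -30.335 permil
α − 1 = ε/1000 = -0.0314
f^(α−1) = 0.178^(-0.0314) = 1.055691
δ_res = (-30.335 + 1000) × 1.055691 − 1000 = 1023.667 − 1000 = 23.67 permil

23.7 permil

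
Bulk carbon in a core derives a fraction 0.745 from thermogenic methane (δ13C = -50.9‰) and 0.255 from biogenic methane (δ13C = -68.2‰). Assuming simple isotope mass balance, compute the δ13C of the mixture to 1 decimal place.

-55.3‰

δ_mix = f_A·δ_A + f_B·δ_B
δ_mix = 0.745 × (-50.9) + 0.255 × (-68.2)
δ_mix = -37.92 + -17.39 = -55.31‰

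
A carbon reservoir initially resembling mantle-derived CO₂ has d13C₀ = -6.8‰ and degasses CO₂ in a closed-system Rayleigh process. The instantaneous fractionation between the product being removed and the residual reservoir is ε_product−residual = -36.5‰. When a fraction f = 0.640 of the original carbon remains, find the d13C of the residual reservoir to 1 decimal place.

9.5‰

Rayleigh residual: δ_res = (δ₀ + 1000)·f^(α−1) − 1000
α = ε/1000 + 1 = 0.96350, so α − 1 = -0.03650
f^(α−1) = 0.640^(-0.03650) = 1.016423
δ_res = (-6.8 + 1000) × 1.016423 − 1000 = 1009.511 − 1000 = 9.51‰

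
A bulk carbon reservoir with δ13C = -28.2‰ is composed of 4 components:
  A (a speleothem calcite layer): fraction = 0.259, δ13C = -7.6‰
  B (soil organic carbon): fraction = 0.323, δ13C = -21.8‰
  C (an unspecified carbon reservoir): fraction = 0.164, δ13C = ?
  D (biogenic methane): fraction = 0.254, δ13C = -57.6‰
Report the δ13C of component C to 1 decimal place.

-27.8‰

Isotope mass balance: δ_bulk = Σ fᵢ·δᵢ.
-28.2 = 0.259×(-7.6) + 0.323×(-21.8) + 0.164×δ_C + 0.254×(-57.6)
0.164·δ_C = -28.2 − (-23.640) = -4.560
δ_C = -4.560 / 0.164 = -27.80‰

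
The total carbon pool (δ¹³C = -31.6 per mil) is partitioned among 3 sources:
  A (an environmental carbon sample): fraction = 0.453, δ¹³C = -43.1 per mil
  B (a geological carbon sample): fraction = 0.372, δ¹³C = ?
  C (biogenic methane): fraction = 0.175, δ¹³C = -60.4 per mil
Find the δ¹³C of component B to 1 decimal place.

Isotope mass balance: δ_bulk = Σ fᵢ·δᵢ.
-31.6 = 0.453×(-43.1) + 0.372×δ_B + 0.175×(-60.4)
0.372·δ_B = -31.6 − (-30.094) = -1.506
δ_B = -1.506 / 0.372 = -4.05 per mil

-4.0 per mil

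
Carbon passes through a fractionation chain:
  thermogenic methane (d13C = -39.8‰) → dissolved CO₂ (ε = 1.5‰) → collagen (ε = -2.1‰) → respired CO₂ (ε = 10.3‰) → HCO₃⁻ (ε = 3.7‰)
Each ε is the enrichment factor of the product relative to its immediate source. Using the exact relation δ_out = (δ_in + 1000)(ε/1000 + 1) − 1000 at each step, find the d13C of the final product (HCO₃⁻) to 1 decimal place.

-26.9‰

step 1: δ = (-39.80 + 1000)·(1.5/1000 + 1) − 1000 = -38.36‰
step 2: δ = (-38.36 + 1000)·(-2.1/1000 + 1) − 1000 = -40.38‰
step 3: δ = (-40.38 + 1000)·(10.3/1000 + 1) − 1000 = -30.50‰
step 4: δ = (-30.50 + 1000)·(3.7/1000 + 1) − 1000 = -26.91‰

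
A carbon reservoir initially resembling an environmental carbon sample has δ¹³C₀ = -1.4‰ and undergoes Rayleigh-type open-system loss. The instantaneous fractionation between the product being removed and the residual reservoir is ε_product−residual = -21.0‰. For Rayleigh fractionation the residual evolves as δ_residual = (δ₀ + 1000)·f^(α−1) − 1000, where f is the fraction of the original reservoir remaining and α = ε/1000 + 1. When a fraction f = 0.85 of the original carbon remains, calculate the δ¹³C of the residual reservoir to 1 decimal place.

2.0‰

Rayleigh residual: δ_res = (δ₀ + 1000)·f^(α−1) − 1000
α = ε/1000 + 1 = 0.97900, so α − 1 = -0.02100
f^(α−1) = 0.85^(-0.02100) = 1.003419
δ_res = (-1.4 + 1000) × 1.003419 − 1000 = 1002.014 − 1000 = 2.01‰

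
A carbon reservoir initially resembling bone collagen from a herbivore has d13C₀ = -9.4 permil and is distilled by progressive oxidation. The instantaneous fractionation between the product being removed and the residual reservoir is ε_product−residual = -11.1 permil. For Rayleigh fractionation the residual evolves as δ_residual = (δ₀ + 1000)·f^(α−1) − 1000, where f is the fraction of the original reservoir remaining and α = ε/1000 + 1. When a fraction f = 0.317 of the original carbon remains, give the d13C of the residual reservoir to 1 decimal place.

Rayleigh residual: δ_res = (δ₀ + 1000)·f^(α−1) − 1000
α = ε/1000 + 1 = 0.98890, so α − 1 = -0.01110
f^(α−1) = 0.317^(-0.01110) = 1.012834
δ_res = (-9.4 + 1000) × 1.012834 − 1000 = 1003.313 − 1000 = 3.31 permil

3.3 permil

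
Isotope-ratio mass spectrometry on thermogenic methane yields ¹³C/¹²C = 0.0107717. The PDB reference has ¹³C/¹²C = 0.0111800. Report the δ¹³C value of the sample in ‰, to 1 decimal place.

-36.5‰

δ¹³C = (R_sample / R_standard − 1) × 1000
R_sample / R_standard = 0.0107717 / 0.0111800 = 0.963479
δ¹³C = (0.963479 − 1) × 1000 = -36.52‰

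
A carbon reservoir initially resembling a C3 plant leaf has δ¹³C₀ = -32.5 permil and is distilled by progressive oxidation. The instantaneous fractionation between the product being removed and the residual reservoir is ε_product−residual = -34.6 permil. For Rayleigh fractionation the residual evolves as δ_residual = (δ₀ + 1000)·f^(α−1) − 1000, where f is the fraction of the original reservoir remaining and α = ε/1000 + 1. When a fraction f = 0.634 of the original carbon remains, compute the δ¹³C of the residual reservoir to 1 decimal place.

-17.1 permil

Rayleigh residual: δ_res = (δ₀ + 1000)·f^(α−1) − 1000
α = ε/1000 + 1 = 0.96540, so α − 1 = -0.03460
f^(α−1) = 0.634^(-0.03460) = 1.015892
δ_res = (-32.5 + 1000) × 1.015892 − 1000 = 982.876 − 1000 = -17.12 permil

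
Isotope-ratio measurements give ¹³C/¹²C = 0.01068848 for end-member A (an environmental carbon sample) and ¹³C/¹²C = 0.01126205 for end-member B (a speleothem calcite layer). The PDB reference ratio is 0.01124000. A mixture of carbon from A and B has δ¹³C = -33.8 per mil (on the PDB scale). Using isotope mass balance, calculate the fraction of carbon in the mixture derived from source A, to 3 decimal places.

0.701

δ_A = (0.01068848/0.01124000 − 1)×1000 = (0.950932 − 1)×1000 = -49.068 per mil
δ_B = (0.01126205/0.01124000 − 1)×1000 = (1.001962 − 1)×1000 = 1.962 per mil
f_A = (δ_mix − δ_B)/(δ_A − δ_B) = (-33.8 − (1.962))/(-49.068 − (1.962))
f_A = -35.762 / -51.029 = 0.7008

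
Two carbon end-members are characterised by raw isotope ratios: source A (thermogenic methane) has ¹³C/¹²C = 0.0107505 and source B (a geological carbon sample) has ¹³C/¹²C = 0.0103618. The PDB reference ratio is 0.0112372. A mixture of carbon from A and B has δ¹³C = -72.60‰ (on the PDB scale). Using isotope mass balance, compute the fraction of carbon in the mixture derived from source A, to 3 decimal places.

δ_A = (0.0107505/0.0112372 − 1)×1000 = (0.956688 − 1)×1000 = -43.312‰
δ_B = (0.0103618/0.0112372 − 1)×1000 = (0.922098 − 1)×1000 = -77.902‰
f_A = (δ_mix − δ_B)/(δ_A − δ_B) = (-72.60 − (-77.902))/(-43.312 − (-77.902))
f_A = 5.302 / 34.590 = 0.1533

0.153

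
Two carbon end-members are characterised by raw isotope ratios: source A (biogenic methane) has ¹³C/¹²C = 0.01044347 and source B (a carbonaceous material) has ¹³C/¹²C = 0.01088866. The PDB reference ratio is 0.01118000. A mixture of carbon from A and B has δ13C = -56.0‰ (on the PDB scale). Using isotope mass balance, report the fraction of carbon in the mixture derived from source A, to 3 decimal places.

0.752

δ_A = (0.01044347/0.01118000 − 1)×1000 = (0.934121 − 1)×1000 = -65.879‰
δ_B = (0.01088866/0.01118000 − 1)×1000 = (0.973941 − 1)×1000 = -26.059‰
f_A = (δ_mix − δ_B)/(δ_A − δ_B) = (-56.0 − (-26.059))/(-65.879 − (-26.059))
f_A = -29.941 / -39.820 = 0.7519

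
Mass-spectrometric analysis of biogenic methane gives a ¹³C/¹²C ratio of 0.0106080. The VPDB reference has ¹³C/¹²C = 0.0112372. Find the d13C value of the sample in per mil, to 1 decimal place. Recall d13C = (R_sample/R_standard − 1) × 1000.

-56.0 per mil

d13C = (R_sample / R_standard − 1) × 1000
R_sample / R_standard = 0.0106080 / 0.0112372 = 0.944007
d13C = (0.944007 − 1) × 1000 = -55.99 per mil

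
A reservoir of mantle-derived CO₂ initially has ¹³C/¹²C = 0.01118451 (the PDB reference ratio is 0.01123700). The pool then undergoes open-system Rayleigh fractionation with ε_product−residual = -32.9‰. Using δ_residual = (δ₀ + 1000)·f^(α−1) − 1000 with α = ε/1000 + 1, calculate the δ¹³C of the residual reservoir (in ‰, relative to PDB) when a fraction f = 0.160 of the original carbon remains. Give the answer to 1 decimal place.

δ₀ = (0.01118451/0.01123700 − 1)×1000 = (0.995329 − 1)×1000 = -4.671‰
α − 1 = ε/1000 = -0.0329
f^(α−1) = 0.160^(-0.0329) = 1.062147
δ_res = (-4.671 + 1000) × 1.062147 − 1000 = 1057.185 − 1000 = 57.19‰

57.2‰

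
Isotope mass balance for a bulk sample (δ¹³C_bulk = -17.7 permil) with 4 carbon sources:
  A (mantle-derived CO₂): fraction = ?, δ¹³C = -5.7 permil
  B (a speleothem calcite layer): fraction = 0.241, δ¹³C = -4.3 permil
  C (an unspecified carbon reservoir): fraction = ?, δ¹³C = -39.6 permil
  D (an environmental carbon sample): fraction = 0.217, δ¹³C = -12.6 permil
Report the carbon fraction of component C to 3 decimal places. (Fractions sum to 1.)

Let f_C and f_A be the unknown fractions; fractions sum to 1 so f_C + f_A = 0.542.
Mass balance: Σ fᵢ·δᵢ = δ_bulk ⇒ f_C·(-39.6) + f_A·(-5.7) = -17.7 − (-3.771) = -13.929
Substitute f_A = 0.542 − f_C:
f_C·(-39.6 − -5.7) = -13.929 − 0.542×(-5.7) = -10.840
f_C = -10.840 / -33.9 = 0.3198

0.320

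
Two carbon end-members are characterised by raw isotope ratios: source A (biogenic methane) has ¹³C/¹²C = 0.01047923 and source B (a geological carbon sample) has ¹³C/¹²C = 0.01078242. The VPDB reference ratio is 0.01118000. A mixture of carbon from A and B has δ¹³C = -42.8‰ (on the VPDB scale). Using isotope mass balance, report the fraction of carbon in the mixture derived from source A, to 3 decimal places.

δ_A = (0.01047923/0.01118000 − 1)×1000 = (0.937319 − 1)×1000 = -62.681‰
δ_B = (0.01078242/0.01118000 − 1)×1000 = (0.964438 − 1)×1000 = -35.562‰
f_A = (δ_mix − δ_B)/(δ_A − δ_B) = (-42.8 − (-35.562))/(-62.681 − (-35.562))
f_A = -7.238 / -27.119 = 0.2669

0.267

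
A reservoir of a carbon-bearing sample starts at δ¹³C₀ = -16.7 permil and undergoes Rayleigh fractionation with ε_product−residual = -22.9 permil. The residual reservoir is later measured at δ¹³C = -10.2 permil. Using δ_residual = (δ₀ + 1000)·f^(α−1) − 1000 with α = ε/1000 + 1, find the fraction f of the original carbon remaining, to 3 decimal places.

α − 1 = ε/1000 = -0.0229
(δ_res + 1000)/(δ₀ + 1000) = (-10.2 + 1000)/(-16.7 + 1000) = 989.8/983.3 = 1.006610
f = 1.006610^(1/-0.0229) = exp(ln(1.006610)/-0.0229) = exp(0.00659/-0.0229)
f = exp(-0.2877) = 0.7500

0.750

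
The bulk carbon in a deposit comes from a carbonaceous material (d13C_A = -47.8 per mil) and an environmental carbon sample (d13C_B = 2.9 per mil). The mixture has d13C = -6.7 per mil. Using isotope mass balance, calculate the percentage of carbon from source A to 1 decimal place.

δ_mix = f_A·δ_A + (1 − f_A)·δ_B  ⇒  f_A = (δ_mix − δ_B)/(δ_A − δ_B)
f_A = (-6.7 − (2.9)) / (-47.8 − (2.9))
f_A = -9.6 / -50.7 = 0.1893

18.9%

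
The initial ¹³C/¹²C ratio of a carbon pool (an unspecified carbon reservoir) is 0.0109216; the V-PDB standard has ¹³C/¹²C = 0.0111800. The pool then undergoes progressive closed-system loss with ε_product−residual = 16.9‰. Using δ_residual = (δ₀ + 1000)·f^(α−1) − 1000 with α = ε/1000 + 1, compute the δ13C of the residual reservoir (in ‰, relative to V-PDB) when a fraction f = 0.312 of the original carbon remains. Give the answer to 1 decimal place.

δ₀ = (0.0109216/0.0111800 − 1)×1000 = (0.976887 − 1)×1000 = -23.113‰
α − 1 = ε/1000 = 0.0169
f^(α−1) = 0.312^(0.0169) = 0.980508
δ_res = (-23.113 + 1000) × 0.980508 − 1000 = 957.846 − 1000 = -42.15‰

-42.2‰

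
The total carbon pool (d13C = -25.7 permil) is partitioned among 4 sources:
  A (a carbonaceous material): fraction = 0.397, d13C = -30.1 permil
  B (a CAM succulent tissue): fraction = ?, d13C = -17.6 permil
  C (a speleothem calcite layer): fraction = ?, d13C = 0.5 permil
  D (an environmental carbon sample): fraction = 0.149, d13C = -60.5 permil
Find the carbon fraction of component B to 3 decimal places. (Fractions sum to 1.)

Let f_B and f_C be the unknown fractions; fractions sum to 1 so f_B + f_C = 0.454.
Mass balance: Σ fᵢ·δᵢ = δ_bulk ⇒ f_B·(-17.6) + f_C·(0.5) = -25.7 − (-20.964) = -4.736
Substitute f_C = 0.454 − f_B:
f_B·(-17.6 − 0.5) = -4.736 − 0.454×(0.5) = -4.963
f_B = -4.963 / -18.1 = 0.2742

0.274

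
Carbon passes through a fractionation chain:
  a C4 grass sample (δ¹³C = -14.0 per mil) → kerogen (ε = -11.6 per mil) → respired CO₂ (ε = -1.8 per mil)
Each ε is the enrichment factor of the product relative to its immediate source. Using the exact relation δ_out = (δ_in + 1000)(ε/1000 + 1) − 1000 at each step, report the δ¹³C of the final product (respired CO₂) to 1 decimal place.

step 1: δ = (-14.00 + 1000)·(-11.6/1000 + 1) − 1000 = -25.44 per mil
step 2: δ = (-25.44 + 1000)·(-1.8/1000 + 1) − 1000 = -27.19 per mil

-27.2 per mil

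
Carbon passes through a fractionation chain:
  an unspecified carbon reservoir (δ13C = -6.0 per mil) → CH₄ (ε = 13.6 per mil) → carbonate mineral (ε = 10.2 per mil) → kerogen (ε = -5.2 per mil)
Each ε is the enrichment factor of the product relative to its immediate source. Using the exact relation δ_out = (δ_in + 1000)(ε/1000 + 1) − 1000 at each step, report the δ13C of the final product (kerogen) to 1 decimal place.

12.5 per mil

step 1: δ = (-6.00 + 1000)·(13.6/1000 + 1) − 1000 = 7.52 per mil
step 2: δ = (7.52 + 1000)·(10.2/1000 + 1) − 1000 = 17.80 per mil
step 3: δ = (17.80 + 1000)·(-5.2/1000 + 1) − 1000 = 12.50 per mil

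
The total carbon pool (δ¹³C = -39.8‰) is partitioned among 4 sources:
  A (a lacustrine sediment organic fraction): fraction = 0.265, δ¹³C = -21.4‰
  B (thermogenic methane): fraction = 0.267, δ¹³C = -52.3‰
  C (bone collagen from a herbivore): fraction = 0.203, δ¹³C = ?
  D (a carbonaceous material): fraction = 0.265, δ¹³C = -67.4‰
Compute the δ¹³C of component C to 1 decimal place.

Isotope mass balance: δ_bulk = Σ fᵢ·δᵢ.
-39.8 = 0.265×(-21.4) + 0.267×(-52.3) + 0.203×δ_C + 0.265×(-67.4)
0.203·δ_C = -39.8 − (-37.496) = -2.304
δ_C = -2.304 / 0.203 = -11.35‰

-11.3‰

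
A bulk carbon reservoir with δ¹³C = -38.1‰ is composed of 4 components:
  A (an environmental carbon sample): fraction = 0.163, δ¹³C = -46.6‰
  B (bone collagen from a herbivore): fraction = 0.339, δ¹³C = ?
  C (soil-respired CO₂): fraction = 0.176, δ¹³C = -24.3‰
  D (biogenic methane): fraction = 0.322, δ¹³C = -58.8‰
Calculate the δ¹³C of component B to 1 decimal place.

Isotope mass balance: δ_bulk = Σ fᵢ·δᵢ.
-38.1 = 0.163×(-46.6) + 0.339×δ_B + 0.176×(-24.3) + 0.322×(-58.8)
0.339·δ_B = -38.1 − (-30.806) = -7.294
δ_B = -7.294 / 0.339 = -21.52‰

-21.5‰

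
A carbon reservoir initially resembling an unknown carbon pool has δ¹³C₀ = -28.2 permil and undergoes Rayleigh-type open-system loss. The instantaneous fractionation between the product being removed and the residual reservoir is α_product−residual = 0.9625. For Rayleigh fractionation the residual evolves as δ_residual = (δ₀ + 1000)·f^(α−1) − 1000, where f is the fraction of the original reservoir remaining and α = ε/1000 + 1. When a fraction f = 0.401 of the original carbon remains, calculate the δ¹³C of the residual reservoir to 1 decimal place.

Rayleigh residual: δ_res = (δ₀ + 1000)·f^(α−1) − 1000
α − 1 = -0.03750
f^(α−1) = 0.401^(-0.03750) = 1.034861
δ_res = (-28.2 + 1000) × 1.034861 − 1000 = 1005.678 − 1000 = 5.68 permil

5.7 permil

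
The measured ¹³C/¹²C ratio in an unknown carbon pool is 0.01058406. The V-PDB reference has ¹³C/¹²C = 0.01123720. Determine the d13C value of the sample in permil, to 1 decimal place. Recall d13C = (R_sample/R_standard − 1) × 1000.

d13C = (R_sample / R_standard − 1) × 1000
R_sample / R_standard = 0.01058406 / 0.01123720 = 0.941877
d13C = (0.941877 − 1) × 1000 = -58.12 permil

-58.1 permil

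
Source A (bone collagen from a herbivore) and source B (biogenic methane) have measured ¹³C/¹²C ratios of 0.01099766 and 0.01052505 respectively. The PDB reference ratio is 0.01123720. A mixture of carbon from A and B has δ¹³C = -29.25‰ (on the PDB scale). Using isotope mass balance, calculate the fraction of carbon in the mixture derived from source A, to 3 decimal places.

0.811

δ_A = (0.01099766/0.01123720 − 1)×1000 = (0.978683 − 1)×1000 = -21.317‰
δ_B = (0.01052505/0.01123720 − 1)×1000 = (0.936626 − 1)×1000 = -63.374‰
f_A = (δ_mix − δ_B)/(δ_A − δ_B) = (-29.25 − (-63.374))/(-21.317 − (-63.374))
f_A = 34.124 / 42.058 = 0.8114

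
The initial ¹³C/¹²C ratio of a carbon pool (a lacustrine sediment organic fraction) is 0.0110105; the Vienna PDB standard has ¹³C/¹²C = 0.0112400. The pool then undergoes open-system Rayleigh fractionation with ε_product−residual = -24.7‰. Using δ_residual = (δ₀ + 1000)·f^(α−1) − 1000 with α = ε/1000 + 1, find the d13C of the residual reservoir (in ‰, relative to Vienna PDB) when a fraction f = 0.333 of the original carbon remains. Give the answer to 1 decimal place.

6.6‰

δ₀ = (0.0110105/0.0112400 − 1)×1000 = (0.979582 − 1)×1000 = -20.418‰
α − 1 = ε/1000 = -0.0247
f^(α−1) = 0.333^(-0.0247) = 1.027533
δ_res = (-20.418 + 1000) × 1.027533 − 1000 = 1006.552 − 1000 = 6.55‰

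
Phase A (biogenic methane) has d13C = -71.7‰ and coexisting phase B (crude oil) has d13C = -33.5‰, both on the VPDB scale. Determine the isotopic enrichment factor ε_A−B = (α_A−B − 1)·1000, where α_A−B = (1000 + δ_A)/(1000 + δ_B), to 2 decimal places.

α_A−B = (1000 + -71.7) / (1000 + -33.5) = 928.3 / 966.5 = 0.960476
ε_A−B = (0.960476 − 1) × 1000 = -39.524‰
(The approximation ε ≈ δ_A − δ_B would give -38.2‰.)

-39.52‰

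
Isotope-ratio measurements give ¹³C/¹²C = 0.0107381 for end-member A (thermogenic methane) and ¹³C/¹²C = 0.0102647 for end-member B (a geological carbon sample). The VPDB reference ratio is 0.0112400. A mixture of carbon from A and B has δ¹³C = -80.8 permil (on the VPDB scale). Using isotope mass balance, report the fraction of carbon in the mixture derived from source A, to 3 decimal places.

δ_A = (0.0107381/0.0112400 − 1)×1000 = (0.955347 − 1)×1000 = -44.653 permil
δ_B = (0.0102647/0.0112400 − 1)×1000 = (0.913230 − 1)×1000 = -86.770 permil
f_A = (δ_mix − δ_B)/(δ_A − δ_B) = (-80.8 − (-86.770))/(-44.653 − (-86.770))
f_A = 5.970 / 42.117 = 0.1418

0.142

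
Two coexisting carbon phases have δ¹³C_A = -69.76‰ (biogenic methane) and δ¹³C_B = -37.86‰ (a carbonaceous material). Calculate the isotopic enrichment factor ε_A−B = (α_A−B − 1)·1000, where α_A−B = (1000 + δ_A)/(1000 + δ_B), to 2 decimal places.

-33.16‰

α_A−B = (1000 + -69.76) / (1000 + -37.86) = 930.24 / 962.14 = 0.966845
ε_A−B = (0.966845 − 1) × 1000 = -33.155‰
(The approximation ε ≈ δ_A − δ_B would give -31.90‰.)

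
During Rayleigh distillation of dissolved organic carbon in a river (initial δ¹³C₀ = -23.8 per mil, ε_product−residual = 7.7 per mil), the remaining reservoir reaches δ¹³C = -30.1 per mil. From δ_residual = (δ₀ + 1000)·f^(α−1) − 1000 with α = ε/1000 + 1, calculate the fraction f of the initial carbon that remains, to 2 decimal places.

α − 1 = ε/1000 = 0.0077
(δ_res + 1000)/(δ₀ + 1000) = (-30.1 + 1000)/(-23.8 + 1000) = 969.9/976.2 = 0.993546
f = 0.993546^(1/0.0077) = exp(ln(0.993546)/0.0077) = exp(-0.00647/0.0077)
f = exp(-0.8408) = 0.4313

0.43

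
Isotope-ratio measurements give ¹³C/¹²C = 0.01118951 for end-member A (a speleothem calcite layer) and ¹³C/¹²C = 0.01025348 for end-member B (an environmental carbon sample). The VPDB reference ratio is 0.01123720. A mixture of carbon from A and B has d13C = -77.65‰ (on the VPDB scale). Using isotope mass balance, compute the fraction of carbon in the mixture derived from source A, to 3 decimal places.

δ_A = (0.01118951/0.01123720 − 1)×1000 = (0.995756 − 1)×1000 = -4.244‰
δ_B = (0.01025348/0.01123720 − 1)×1000 = (0.912459 − 1)×1000 = -87.541‰
f_A = (δ_mix − δ_B)/(δ_A − δ_B) = (-77.65 − (-87.541))/(-4.244 − (-87.541))
f_A = 9.891 / 83.297 = 0.1187

0.119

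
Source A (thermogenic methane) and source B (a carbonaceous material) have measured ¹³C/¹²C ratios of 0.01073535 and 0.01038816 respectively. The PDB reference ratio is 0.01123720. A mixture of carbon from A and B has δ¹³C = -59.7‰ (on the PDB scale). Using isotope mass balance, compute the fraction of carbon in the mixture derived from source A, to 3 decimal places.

δ_A = (0.01073535/0.01123720 − 1)×1000 = (0.955340 − 1)×1000 = -44.660‰
δ_B = (0.01038816/0.01123720 − 1)×1000 = (0.924444 − 1)×1000 = -75.556‰
f_A = (δ_mix − δ_B)/(δ_A − δ_B) = (-59.7 − (-75.556))/(-44.660 − (-75.556))
f_A = 15.856 / 30.896 = 0.5132

0.513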